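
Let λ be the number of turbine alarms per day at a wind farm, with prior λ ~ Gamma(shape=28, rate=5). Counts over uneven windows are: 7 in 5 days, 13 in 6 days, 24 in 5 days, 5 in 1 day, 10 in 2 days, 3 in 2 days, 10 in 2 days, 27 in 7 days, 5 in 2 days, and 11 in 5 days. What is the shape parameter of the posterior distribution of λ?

143

Total count: 7 + 13 + 24 + 5 + 10 + 3 + 10 + 27 + 5 + 11 = 115.
Total exposure: 5 + 6 + 5 + 1 + 2 + 2 + 2 + 7 + 2 + 5 = 37 days.
Gamma(α, β) with Poisson data over total exposure Σt gives posterior Gamma(α+Σx, β+Σt) = Gamma(143, 42).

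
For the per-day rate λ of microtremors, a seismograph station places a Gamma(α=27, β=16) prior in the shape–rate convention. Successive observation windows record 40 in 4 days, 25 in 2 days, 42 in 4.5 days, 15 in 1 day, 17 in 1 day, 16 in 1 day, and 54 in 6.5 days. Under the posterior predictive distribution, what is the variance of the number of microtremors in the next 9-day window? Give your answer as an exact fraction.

295/4

Total count: 40 + 25 + 42 + 15 + 17 + 16 + 54 = 209.
Total exposure: 4 + 2 + 4.5 + 1 + 1 + 1 + 6.5 = 20 days.
The Gamma prior is conjugate for the Poisson rate, so λ | data ~ Gamma(27+209, 16+20) = Gamma(236, 36).
The posterior predictive for a window of length T is Negative Binomial with variance T·α'·(β'+T)/β'² = 9·236·45/1296 = 295/4.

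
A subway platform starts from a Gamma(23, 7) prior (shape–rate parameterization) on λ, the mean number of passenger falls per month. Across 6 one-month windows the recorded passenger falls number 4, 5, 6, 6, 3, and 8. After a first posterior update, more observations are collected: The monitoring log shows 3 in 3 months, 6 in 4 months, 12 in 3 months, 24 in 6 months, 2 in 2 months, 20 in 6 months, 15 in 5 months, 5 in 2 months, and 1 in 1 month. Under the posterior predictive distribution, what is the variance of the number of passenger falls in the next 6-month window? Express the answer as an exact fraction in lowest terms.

Total count: 4 + 5 + 6 + 6 + 3 + 8 = 32.
Total exposure: 6 months.
After the first batch: Gamma(23 + 32, 7 + 6) = Gamma(55, 13).
Total count: 3 + 6 + 12 + 24 + 2 + 20 + 15 + 5 + 1 = 88.
Total exposure: 3 + 4 + 3 + 6 + 2 + 6 + 5 + 2 + 1 = 32 months.
After the second batch: Gamma(55 + 88, 13 + 32) = Gamma(143, 45).
The posterior predictive for a window of length T is Negative Binomial with variance T·α'·(β'+T)/β'² = 6·143·51/2025 = 4862/225.

4862/225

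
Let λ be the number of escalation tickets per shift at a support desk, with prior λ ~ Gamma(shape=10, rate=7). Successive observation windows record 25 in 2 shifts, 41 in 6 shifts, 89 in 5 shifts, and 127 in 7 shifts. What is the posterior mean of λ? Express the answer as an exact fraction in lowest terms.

Total count: 25 + 41 + 89 + 127 = 282.
Total exposure: 2 + 6 + 5 + 7 = 20 shifts.
By Gamma–Poisson conjugacy, the posterior is Gamma(α + Σx, β + Σt) = Gamma(10 + 282, 7 + 20) = Gamma(292, 27).
Posterior mean = α'/β' = 292/27.

292/27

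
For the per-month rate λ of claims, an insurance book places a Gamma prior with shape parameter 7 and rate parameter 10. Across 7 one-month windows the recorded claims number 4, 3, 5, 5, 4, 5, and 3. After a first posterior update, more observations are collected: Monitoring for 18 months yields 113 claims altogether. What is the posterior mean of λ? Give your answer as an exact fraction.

149/35

Total count: 4 + 3 + 5 + 5 + 4 + 5 + 3 = 29.
Total exposure: 7 months.
After the first batch: Gamma(7 + 29, 10 + 7) = Gamma(36, 17).
Total count 113 over total exposure 18 months.
After the second batch: Gamma(36 + 113, 17 + 18) = Gamma(149, 35).
Posterior mean = α'/β' = 149/35.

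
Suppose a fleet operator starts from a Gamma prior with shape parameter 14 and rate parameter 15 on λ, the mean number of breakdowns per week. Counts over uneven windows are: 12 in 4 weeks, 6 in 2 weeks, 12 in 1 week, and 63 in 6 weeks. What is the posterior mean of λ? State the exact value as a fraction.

Total count: 12 + 6 + 12 + 63 = 93.
Total exposure: 4 + 2 + 1 + 6 = 13 weeks.
Gamma(α, β) with Poisson data over total exposure Σt gives posterior Gamma(α+Σx, β+Σt) = Gamma(107, 28).
Posterior mean = α'/β' = 107/28.

107/28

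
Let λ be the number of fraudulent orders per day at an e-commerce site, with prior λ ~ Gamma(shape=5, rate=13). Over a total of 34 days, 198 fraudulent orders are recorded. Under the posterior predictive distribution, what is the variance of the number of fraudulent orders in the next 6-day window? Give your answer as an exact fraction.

Total count 198 over total exposure 34 days.
The Gamma prior is conjugate for the Poisson rate, so λ | data ~ Gamma(5+198, 13+34) = Gamma(203, 47).
The posterior predictive for a window of length T is Negative Binomial with variance T·α'·(β'+T)/β'² = 6·203·53/2209 = 64554/2209.

64554/2209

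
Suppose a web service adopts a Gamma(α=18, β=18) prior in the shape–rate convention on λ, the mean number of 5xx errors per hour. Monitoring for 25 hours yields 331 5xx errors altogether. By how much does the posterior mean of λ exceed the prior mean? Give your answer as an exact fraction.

Total count 331 over total exposure 25 hours.
By Gamma–Poisson conjugacy, the posterior is Gamma(α + Σx, β + Σt) = Gamma(18 + 331, 18 + 25) = Gamma(349, 43).
Posterior mean = 349/43 = 349/43; prior mean = 18/18 = 1. Difference = 349/43 − 1 = 306/43.

306/43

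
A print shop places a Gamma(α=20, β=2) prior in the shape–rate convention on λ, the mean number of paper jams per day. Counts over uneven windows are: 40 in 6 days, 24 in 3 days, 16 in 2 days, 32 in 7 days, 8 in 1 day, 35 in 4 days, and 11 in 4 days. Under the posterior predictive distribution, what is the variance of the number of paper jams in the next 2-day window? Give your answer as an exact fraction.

Total count: 40 + 24 + 16 + 32 + 8 + 35 + 11 = 166.
Total exposure: 6 + 3 + 2 + 7 + 1 + 4 + 4 = 27 days.
Gamma(α, β) with Poisson data over total exposure Σt gives posterior Gamma(α+Σx, β+Σt) = Gamma(186, 29).
The posterior predictive for a window of length T is Negative Binomial with variance T·α'·(β'+T)/β'² = 2·186·31/841 = 11532/841.

11532/841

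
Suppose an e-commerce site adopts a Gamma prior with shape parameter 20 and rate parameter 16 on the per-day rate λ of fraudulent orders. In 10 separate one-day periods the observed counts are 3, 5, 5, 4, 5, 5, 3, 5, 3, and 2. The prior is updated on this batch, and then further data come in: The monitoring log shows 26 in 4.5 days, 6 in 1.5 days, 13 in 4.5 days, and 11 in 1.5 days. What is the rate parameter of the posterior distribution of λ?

Total count: 3 + 5 + 5 + 4 + 5 + 5 + 3 + 5 + 3 + 2 = 40.
Total exposure: 10 days.
After the first batch: Gamma(20 + 40, 16 + 10) = Gamma(60, 26).
Total count: 26 + 6 + 13 + 11 = 56.
Total exposure: 4.5 + 1.5 + 4.5 + 1.5 = 12 days.
After the second batch: Gamma(60 + 56, 26 + 12) = Gamma(116, 38).

38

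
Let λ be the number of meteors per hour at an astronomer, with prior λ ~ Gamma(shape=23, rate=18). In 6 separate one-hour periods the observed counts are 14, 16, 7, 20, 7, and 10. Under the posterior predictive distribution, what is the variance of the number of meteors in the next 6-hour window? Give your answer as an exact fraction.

485/16

Total count: 14 + 16 + 7 + 20 + 7 + 10 = 74.
Total exposure: 6 hours.
By Gamma–Poisson conjugacy, the posterior is Gamma(α + Σx, β + Σt) = Gamma(23 + 74, 18 + 6) = Gamma(97, 24).
The posterior predictive for a window of length T is Negative Binomial with variance T·α'·(β'+T)/β'² = 6·97·30/576 = 485/16.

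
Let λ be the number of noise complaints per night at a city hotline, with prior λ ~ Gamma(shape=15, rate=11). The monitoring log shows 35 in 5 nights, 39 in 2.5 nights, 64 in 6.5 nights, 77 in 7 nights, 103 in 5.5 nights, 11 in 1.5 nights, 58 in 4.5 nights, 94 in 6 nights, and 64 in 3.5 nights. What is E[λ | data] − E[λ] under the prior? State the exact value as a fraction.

Total count: 35 + 39 + 64 + 77 + 103 + 11 + 58 + 94 + 64 = 545.
Total exposure: 5 + 2.5 + 6.5 + 7 + 5.5 + 1.5 + 4.5 + 6 + 3.5 = 42 nights.
By Gamma–Poisson conjugacy, the posterior is Gamma(α + Σx, β + Σt) = Gamma(15 + 545, 11 + 42) = Gamma(560, 53).
Posterior mean = 560/53 = 560/53; prior mean = 15/11 = 15/11. Difference = 560/53 − 15/11 = 5365/583.

5365/583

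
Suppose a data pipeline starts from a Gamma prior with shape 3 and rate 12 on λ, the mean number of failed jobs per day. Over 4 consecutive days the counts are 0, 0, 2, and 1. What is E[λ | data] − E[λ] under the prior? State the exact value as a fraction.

Total count: 0 + 0 + 2 + 1 = 3.
Total exposure: 4 days.
The Gamma prior is conjugate for the Poisson rate, so λ | data ~ Gamma(3+3, 12+4) = Gamma(6, 16).
Posterior mean = 6/16 = 3/8; prior mean = 3/12 = 1/4. Difference = 3/8 − 1/4 = 1/8.

1/8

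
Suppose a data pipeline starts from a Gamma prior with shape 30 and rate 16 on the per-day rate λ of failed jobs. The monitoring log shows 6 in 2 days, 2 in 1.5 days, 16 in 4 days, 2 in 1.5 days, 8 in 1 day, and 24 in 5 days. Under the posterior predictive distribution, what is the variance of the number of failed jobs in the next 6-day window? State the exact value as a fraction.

19536/961

Total count: 6 + 2 + 16 + 2 + 8 + 24 = 58.
Total exposure: 2 + 1.5 + 4 + 1.5 + 1 + 5 = 15 days.
Gamma(α, β) with Poisson data over total exposure Σt gives posterior Gamma(α+Σx, β+Σt) = Gamma(88, 31).
The posterior predictive for a window of length T is Negative Binomial with variance T·α'·(β'+T)/β'² = 6·88·37/961 = 19536/961.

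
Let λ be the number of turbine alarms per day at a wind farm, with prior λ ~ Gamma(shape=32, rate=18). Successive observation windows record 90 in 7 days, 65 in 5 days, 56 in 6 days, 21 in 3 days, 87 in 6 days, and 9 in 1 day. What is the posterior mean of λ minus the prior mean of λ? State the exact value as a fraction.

Total count: 90 + 65 + 56 + 21 + 87 + 9 = 328.
Total exposure: 7 + 5 + 6 + 3 + 6 + 1 = 28 days.
Gamma(α, β) with Poisson data over total exposure Σt gives posterior Gamma(α+Σx, β+Σt) = Gamma(360, 46).
Posterior mean = 360/46 = 180/23; prior mean = 32/18 = 16/9. Difference = 180/23 − 16/9 = 1252/207.

1252/207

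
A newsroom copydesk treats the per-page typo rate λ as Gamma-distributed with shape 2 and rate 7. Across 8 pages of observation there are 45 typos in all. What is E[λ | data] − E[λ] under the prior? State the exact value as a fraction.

299/105

Total count 45 over total exposure 8 pages.
By Gamma–Poisson conjugacy, the posterior is Gamma(α + Σx, β + Σt) = Gamma(2 + 45, 7 + 8) = Gamma(47, 15).
Posterior mean = 47/15 = 47/15; prior mean = 2/7 = 2/7. Difference = 47/15 − 2/7 = 299/105.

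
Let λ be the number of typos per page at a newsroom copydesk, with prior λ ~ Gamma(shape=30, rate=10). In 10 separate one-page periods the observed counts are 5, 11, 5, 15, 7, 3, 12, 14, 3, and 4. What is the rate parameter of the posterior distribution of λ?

20

Total count: 5 + 11 + 5 + 15 + 7 + 3 + 12 + 14 + 3 + 4 = 79.
Total exposure: 10 pages.
By Gamma–Poisson conjugacy, the posterior is Gamma(α + Σx, β + Σt) = Gamma(30 + 79, 10 + 10) = Gamma(109, 20).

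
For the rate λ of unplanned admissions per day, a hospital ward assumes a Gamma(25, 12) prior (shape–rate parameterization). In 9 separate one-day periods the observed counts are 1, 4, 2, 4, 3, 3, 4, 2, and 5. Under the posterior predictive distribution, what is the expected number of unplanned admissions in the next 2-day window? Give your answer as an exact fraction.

106/21

Total count: 1 + 4 + 2 + 4 + 3 + 3 + 4 + 2 + 5 = 28.
Total exposure: 9 days.
Gamma(α, β) with Poisson data over total exposure Σt gives posterior Gamma(α+Σx, β+Σt) = Gamma(53, 21).
Predictive mean over a 2-day window = T·E[λ|data] = 2·53/21 = 106/21.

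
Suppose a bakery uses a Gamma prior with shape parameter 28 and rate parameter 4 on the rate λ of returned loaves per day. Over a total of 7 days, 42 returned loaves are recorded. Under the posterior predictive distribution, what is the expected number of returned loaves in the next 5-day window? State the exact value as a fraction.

Total count 42 over total exposure 7 days.
Posterior: α' = 28 + 42 = 70, β' = 4 + 7 = 11.
Predictive mean over a 5-day window = T·E[λ|data] = 5·70/11 = 350/11.

350/11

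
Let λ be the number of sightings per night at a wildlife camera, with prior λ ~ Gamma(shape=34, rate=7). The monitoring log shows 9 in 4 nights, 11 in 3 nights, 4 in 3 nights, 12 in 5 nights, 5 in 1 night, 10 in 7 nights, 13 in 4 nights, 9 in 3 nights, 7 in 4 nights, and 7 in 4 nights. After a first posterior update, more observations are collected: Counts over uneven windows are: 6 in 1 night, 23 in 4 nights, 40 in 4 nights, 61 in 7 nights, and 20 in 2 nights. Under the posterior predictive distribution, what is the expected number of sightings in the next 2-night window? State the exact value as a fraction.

Total count: 9 + 11 + 4 + 12 + 5 + 10 + 13 + 9 + 7 + 7 = 87.
Total exposure: 4 + 3 + 3 + 5 + 1 + 7 + 4 + 3 + 4 + 4 = 38 nights.
After the first batch: Gamma(34 + 87, 7 + 38) = Gamma(121, 45).
Total count: 6 + 23 + 40 + 61 + 20 = 150.
Total exposure: 1 + 4 + 4 + 7 + 2 = 18 nights.
After the second batch: Gamma(121 + 150, 45 + 18) = Gamma(271, 63).
Predictive mean over a 2-night window = T·E[λ|data] = 2·271/63 = 542/63.

542/63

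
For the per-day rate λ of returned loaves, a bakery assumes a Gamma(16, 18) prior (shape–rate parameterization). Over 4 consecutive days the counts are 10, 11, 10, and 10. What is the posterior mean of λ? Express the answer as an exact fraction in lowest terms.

Total count: 10 + 11 + 10 + 10 = 41.
Total exposure: 4 days.
The Gamma prior is conjugate for the Poisson rate, so λ | data ~ Gamma(16+41, 18+4) = Gamma(57, 22).
Posterior mean = α'/β' = 57/22.

57/22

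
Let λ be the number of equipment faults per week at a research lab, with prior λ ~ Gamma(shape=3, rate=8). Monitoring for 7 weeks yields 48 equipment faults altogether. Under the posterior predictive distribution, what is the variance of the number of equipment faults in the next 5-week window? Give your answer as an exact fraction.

68/3

Total count 48 over total exposure 7 weeks.
The Gamma prior is conjugate for the Poisson rate, so λ | data ~ Gamma(3+48, 8+7) = Gamma(51, 15).
The posterior predictive for a window of length T is Negative Binomial with variance T·α'·(β'+T)/β'² = 5·51·20/225 = 68/3.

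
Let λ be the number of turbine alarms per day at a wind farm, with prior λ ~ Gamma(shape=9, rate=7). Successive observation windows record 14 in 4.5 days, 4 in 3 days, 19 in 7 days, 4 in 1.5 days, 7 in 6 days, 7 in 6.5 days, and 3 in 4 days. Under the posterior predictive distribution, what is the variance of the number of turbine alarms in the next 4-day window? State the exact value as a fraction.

Total count: 14 + 4 + 19 + 4 + 7 + 7 + 3 = 58.
Total exposure: 4.5 + 3 + 7 + 1.5 + 6 + 6.5 + 4 = 32.5 days.
The Gamma prior is conjugate for the Poisson rate, so λ | data ~ Gamma(9+58, 7+32.5) = Gamma(67, 79/2).
The posterior predictive for a window of length T is Negative Binomial with variance T·α'·(β'+T)/β'² = 4·67·(87/2)/(6241/4) = 46632/6241.

46632/6241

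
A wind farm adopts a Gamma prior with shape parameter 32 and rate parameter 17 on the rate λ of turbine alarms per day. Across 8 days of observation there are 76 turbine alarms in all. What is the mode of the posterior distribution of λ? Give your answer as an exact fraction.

Total count 76 over total exposure 8 days.
Posterior: α' = 32 + 76 = 108, β' = 17 + 8 = 25.
Posterior mode = (α'−1)/β' = 107/25.

107/25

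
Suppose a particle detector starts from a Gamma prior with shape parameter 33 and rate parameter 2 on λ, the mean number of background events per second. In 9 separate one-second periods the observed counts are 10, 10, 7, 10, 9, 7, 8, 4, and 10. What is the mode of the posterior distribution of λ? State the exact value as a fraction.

Total count: 10 + 10 + 7 + 10 + 9 + 7 + 8 + 4 + 10 = 75.
Total exposure: 9 seconds.
Conjugate update: add total count to the shape and total exposure to the rate, giving Gamma(108, 11).
Posterior mode = (α'−1)/β' = 107/11.

107/11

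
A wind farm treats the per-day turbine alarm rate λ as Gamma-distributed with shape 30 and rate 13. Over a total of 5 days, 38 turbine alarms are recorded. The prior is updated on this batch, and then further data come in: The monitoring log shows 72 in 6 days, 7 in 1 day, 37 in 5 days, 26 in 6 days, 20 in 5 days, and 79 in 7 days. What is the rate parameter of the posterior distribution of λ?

Total count 38 over total exposure 5 days.
After the first batch: Gamma(30 + 38, 13 + 5) = Gamma(68, 18).
Total count: 72 + 7 + 37 + 26 + 20 + 79 = 241.
Total exposure: 6 + 1 + 5 + 6 + 5 + 7 = 30 days.
After the second batch: Gamma(68 + 241, 18 + 30) = Gamma(309, 48).

48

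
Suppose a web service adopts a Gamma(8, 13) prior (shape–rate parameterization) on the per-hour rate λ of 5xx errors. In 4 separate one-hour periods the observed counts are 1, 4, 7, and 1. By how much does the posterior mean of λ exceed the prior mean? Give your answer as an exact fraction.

137/221

Total count: 1 + 4 + 7 + 1 = 13.
Total exposure: 4 hours.
By Gamma–Poisson conjugacy, the posterior is Gamma(α + Σx, β + Σt) = Gamma(8 + 13, 13 + 4) = Gamma(21, 17).
Posterior mean = 21/17 = 21/17; prior mean = 8/13 = 8/13. Difference = 21/17 − 8/13 = 137/221.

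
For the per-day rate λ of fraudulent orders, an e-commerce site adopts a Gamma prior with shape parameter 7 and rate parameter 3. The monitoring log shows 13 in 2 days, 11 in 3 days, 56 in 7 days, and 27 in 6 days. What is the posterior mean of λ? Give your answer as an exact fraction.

38/7

Total count: 13 + 11 + 56 + 27 = 107.
Total exposure: 2 + 3 + 7 + 6 = 18 days.
Posterior: α' = 7 + 107 = 114, β' = 3 + 18 = 21.
Posterior mean = α'/β' = 114/21 = 38/7.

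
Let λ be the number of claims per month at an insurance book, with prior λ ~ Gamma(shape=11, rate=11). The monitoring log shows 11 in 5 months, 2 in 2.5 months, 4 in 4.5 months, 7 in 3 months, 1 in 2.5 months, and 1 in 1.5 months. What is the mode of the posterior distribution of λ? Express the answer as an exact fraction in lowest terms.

Total count: 11 + 2 + 4 + 7 + 1 + 1 = 26.
Total exposure: 5 + 2.5 + 4.5 + 3 + 2.5 + 1.5 = 19 months.
Gamma(α, β) with Poisson data over total exposure Σt gives posterior Gamma(α+Σx, β+Σt) = Gamma(37, 30).
Posterior mode = (α'−1)/β' = 36/30 = 6/5.

6/5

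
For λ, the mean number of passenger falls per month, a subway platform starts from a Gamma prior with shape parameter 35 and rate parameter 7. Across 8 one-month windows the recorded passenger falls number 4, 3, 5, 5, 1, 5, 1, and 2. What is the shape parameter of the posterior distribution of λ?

Total count: 4 + 3 + 5 + 5 + 1 + 5 + 1 + 2 = 26.
Total exposure: 8 months.
The Gamma prior is conjugate for the Poisson rate, so λ | data ~ Gamma(35+26, 7+8) = Gamma(61, 15).

61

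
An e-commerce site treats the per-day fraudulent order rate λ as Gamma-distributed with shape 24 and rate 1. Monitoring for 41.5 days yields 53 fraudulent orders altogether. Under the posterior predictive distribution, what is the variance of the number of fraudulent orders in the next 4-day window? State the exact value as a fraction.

Total count 53 over total exposure 41.5 days.
The Gamma prior is conjugate for the Poisson rate, so λ | data ~ Gamma(24+53, 1+41.5) = Gamma(77, 85/2).
The posterior predictive for a window of length T is Negative Binomial with variance T·α'·(β'+T)/β'² = 4·77·(93/2)/(7225/4) = 57288/7225.

57288/7225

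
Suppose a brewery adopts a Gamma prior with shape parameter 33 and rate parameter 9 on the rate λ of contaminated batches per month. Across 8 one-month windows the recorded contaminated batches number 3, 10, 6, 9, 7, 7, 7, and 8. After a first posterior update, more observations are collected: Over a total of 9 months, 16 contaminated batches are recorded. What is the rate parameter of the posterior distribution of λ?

Total count: 3 + 10 + 6 + 9 + 7 + 7 + 7 + 8 = 57.
Total exposure: 8 months.
After the first batch: Gamma(33 + 57, 9 + 8) = Gamma(90, 17).
Total count 16 over total exposure 9 months.
After the second batch: Gamma(90 + 16, 17 + 9) = Gamma(106, 26).

26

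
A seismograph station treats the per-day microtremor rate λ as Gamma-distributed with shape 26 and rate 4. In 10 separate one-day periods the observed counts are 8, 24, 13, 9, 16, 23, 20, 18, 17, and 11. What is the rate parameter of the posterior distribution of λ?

14

Total count: 8 + 24 + 13 + 9 + 16 + 23 + 20 + 18 + 17 + 11 = 159.
Total exposure: 10 days.
Gamma(α, β) with Poisson data over total exposure Σt gives posterior Gamma(α+Σx, β+Σt) = Gamma(185, 14).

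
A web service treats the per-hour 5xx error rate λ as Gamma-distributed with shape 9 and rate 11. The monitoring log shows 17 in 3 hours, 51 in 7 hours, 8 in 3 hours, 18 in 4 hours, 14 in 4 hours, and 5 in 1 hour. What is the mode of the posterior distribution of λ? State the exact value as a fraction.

11/3

Total count: 17 + 51 + 8 + 18 + 14 + 5 = 113.
Total exposure: 3 + 7 + 3 + 4 + 4 + 1 = 22 hours.
The Gamma prior is conjugate for the Poisson rate, so λ | data ~ Gamma(9+113, 11+22) = Gamma(122, 33).
Posterior mode = (α'−1)/β' = 121/33 = 11/3.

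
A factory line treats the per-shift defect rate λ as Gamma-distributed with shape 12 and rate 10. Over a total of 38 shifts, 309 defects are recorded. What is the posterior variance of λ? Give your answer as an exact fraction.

107/768

Total count 309 over total exposure 38 shifts.
By Gamma–Poisson conjugacy, the posterior is Gamma(α + Σx, β + Σt) = Gamma(12 + 309, 10 + 38) = Gamma(321, 48).
Posterior variance = α'/β'² = 321/2304 = 107/768.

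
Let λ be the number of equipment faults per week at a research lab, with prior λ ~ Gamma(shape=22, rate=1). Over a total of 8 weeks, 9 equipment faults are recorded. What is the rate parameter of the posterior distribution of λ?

Total count 9 over total exposure 8 weeks.
Posterior: α' = 22 + 9 = 31, β' = 1 + 8 = 9.

9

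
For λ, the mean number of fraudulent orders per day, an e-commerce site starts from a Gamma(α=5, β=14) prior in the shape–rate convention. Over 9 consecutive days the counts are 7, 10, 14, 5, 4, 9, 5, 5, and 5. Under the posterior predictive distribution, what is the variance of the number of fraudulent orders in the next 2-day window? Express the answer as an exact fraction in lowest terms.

Total count: 7 + 10 + 14 + 5 + 4 + 9 + 5 + 5 + 5 = 64.
Total exposure: 9 days.
By Gamma–Poisson conjugacy, the posterior is Gamma(α + Σx, β + Σt) = Gamma(5 + 64, 14 + 9) = Gamma(69, 23).
The posterior predictive for a window of length T is Negative Binomial with variance T·α'·(β'+T)/β'² = 2·69·25/529 = 150/23.

150/23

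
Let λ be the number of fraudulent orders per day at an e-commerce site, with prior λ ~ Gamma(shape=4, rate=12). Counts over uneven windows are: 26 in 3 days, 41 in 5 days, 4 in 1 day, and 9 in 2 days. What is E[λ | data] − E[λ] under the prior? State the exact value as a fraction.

Total count: 26 + 41 + 4 + 9 = 80.
Total exposure: 3 + 5 + 1 + 2 = 11 days.
Posterior: α' = 4 + 80 = 84, β' = 12 + 11 = 23.
Posterior mean = 84/23 = 84/23; prior mean = 4/12 = 1/3. Difference = 84/23 − 1/3 = 229/69.

229/69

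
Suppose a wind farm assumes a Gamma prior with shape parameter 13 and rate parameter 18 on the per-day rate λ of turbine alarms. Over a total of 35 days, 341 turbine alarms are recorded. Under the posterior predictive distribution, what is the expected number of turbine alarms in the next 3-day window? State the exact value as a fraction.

Total count 341 over total exposure 35 days.
Posterior: α' = 13 + 341 = 354, β' = 18 + 35 = 53.
Predictive mean over a 3-day window = T·E[λ|data] = 3·354/53 = 1062/53.

1062/53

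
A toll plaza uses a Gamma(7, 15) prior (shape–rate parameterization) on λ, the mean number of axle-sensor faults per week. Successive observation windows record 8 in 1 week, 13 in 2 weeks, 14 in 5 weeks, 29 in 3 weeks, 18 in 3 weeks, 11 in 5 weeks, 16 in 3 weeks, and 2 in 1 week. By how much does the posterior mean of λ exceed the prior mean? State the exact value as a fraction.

Total count: 8 + 13 + 14 + 29 + 18 + 11 + 16 + 2 = 111.
Total exposure: 1 + 2 + 5 + 3 + 3 + 5 + 3 + 1 = 23 weeks.
Posterior: α' = 7 + 111 = 118, β' = 15 + 23 = 38.
Posterior mean = 118/38 = 59/19; prior mean = 7/15 = 7/15. Difference = 59/19 − 7/15 = 752/285.

752/285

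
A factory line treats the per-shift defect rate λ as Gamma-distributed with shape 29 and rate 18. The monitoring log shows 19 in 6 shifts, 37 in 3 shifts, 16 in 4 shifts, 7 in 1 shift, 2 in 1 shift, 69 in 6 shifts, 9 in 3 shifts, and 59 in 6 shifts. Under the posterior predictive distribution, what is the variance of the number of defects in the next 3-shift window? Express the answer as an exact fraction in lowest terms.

4199/256

Total count: 19 + 37 + 16 + 7 + 2 + 69 + 9 + 59 = 218.
Total exposure: 6 + 3 + 4 + 1 + 1 + 6 + 3 + 6 = 30 shifts.
Posterior: α' = 29 + 218 = 247, β' = 18 + 30 = 48.
The posterior predictive for a window of length T is Negative Binomial with variance T·α'·(β'+T)/β'² = 3·247·51/2304 = 4199/256.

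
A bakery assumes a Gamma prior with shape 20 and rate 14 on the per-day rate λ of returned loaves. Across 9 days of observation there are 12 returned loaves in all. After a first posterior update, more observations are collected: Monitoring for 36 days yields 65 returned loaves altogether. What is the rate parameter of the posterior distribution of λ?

Total count 12 over total exposure 9 days.
After the first batch: Gamma(20 + 12, 14 + 9) = Gamma(32, 23).
Total count 65 over total exposure 36 days.
After the second batch: Gamma(32 + 65, 23 + 36) = Gamma(97, 59).

59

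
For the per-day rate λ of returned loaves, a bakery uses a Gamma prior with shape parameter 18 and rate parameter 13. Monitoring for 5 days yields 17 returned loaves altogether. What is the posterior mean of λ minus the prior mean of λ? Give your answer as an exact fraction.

Total count 17 over total exposure 5 days.
Posterior: α' = 18 + 17 = 35, β' = 13 + 5 = 18.
Posterior mean = 35/18 = 35/18; prior mean = 18/13 = 18/13. Difference = 35/18 − 18/13 = 131/234.

131/234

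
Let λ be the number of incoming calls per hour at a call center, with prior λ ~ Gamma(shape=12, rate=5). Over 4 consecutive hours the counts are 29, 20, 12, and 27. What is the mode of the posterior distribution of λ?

Total count: 29 + 20 + 12 + 27 = 88.
Total exposure: 4 hours.
Conjugate update: add total count to the shape and total exposure to the rate, giving Gamma(100, 9).
Posterior mode = (α'−1)/β' = 99/9 = 11.

11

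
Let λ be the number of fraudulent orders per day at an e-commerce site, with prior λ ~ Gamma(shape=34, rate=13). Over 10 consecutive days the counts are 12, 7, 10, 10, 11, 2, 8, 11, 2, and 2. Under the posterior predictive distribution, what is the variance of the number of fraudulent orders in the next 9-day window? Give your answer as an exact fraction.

Total count: 12 + 7 + 10 + 10 + 11 + 2 + 8 + 11 + 2 + 2 = 75.
Total exposure: 10 days.
Gamma(α, β) with Poisson data over total exposure Σt gives posterior Gamma(α+Σx, β+Σt) = Gamma(109, 23).
The posterior predictive for a window of length T is Negative Binomial with variance T·α'·(β'+T)/β'² = 9·109·32/529 = 31392/529.

31392/529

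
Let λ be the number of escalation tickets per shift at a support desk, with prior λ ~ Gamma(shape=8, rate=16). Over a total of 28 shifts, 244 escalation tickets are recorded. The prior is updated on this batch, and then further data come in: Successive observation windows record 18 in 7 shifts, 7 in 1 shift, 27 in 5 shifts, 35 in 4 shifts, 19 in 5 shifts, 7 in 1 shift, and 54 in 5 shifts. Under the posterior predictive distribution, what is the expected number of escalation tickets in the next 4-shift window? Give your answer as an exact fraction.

419/18

Total count 244 over total exposure 28 shifts.
After the first batch: Gamma(8 + 244, 16 + 28) = Gamma(252, 44).
Total count: 18 + 7 + 27 + 35 + 19 + 7 + 54 = 167.
Total exposure: 7 + 1 + 5 + 4 + 5 + 1 + 5 = 28 shifts.
After the second batch: Gamma(252 + 167, 44 + 28) = Gamma(419, 72).
Predictive mean over a 4-shift window = T·E[λ|data] = 4·419/72 = 419/18.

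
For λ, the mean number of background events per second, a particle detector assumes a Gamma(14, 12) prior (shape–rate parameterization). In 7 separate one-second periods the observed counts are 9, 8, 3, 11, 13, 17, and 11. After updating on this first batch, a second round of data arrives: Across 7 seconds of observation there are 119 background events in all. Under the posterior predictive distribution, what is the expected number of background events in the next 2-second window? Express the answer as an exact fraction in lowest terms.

Total count: 9 + 8 + 3 + 11 + 13 + 17 + 11 = 72.
Total exposure: 7 seconds.
After the first batch: Gamma(14 + 72, 12 + 7) = Gamma(86, 19).
Total count 119 over total exposure 7 seconds.
After the second batch: Gamma(86 + 119, 19 + 7) = Gamma(205, 26).
Predictive mean over a 2-second window = T·E[λ|data] = 2·205/26 = 205/13.

205/13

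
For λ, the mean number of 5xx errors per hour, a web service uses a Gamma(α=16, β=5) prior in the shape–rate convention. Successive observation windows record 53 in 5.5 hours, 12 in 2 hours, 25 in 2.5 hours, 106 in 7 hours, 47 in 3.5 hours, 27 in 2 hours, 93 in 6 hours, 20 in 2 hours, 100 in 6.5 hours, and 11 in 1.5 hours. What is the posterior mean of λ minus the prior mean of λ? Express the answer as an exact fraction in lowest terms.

Total count: 53 + 12 + 25 + 106 + 47 + 27 + 93 + 20 + 100 + 11 = 494.
Total exposure: 5.5 + 2 + 2.5 + 7 + 3.5 + 2 + 6 + 2 + 6.5 + 1.5 = 38.5 hours.
Posterior: α' = 16 + 494 = 510, β' = 5 + 38.5 = 87/2.
Posterior mean = 510/(87/2) = 340/29; prior mean = 16/5 = 16/5. Difference = 340/29 − 16/5 = 1236/145.

1236/145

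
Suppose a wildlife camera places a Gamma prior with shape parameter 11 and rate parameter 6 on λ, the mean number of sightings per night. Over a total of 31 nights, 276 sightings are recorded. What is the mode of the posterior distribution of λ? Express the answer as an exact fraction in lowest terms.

Total count 276 over total exposure 31 nights.
Posterior: α' = 11 + 276 = 287, β' = 6 + 31 = 37.
Posterior mode = (α'−1)/β' = 286/37.

286/37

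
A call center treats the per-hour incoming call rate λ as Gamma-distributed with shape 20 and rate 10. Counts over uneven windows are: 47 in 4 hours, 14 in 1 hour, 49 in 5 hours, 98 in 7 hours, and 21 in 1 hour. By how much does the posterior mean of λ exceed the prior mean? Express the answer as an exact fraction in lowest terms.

193/28

Total count: 47 + 14 + 49 + 98 + 21 = 229.
Total exposure: 4 + 1 + 5 + 7 + 1 = 18 hours.
By Gamma–Poisson conjugacy, the posterior is Gamma(α + Σx, β + Σt) = Gamma(20 + 229, 10 + 18) = Gamma(249, 28).
Posterior mean = 249/28 = 249/28; prior mean = 20/10 = 2. Difference = 249/28 − 2 = 193/28.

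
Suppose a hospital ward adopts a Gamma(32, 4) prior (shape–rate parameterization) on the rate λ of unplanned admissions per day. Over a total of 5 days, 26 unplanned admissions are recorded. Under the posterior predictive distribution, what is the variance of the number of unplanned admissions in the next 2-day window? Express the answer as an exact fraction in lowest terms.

1276/81

Total count 26 over total exposure 5 days.
Gamma(α, β) with Poisson data over total exposure Σt gives posterior Gamma(α+Σx, β+Σt) = Gamma(58, 9).
The posterior predictive for a window of length T is Negative Binomial with variance T·α'·(β'+T)/β'² = 2·58·11/81 = 1276/81.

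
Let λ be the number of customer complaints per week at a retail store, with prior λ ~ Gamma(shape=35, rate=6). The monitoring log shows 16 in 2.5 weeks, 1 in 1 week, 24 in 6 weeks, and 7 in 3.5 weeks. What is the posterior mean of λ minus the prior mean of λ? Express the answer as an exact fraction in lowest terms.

-167/114

Total count: 16 + 1 + 24 + 7 = 48.
Total exposure: 2.5 + 1 + 6 + 3.5 = 13 weeks.
Gamma(α, β) with Poisson data over total exposure Σt gives posterior Gamma(α+Σx, β+Σt) = Gamma(83, 19).
Posterior mean = 83/19 = 83/19; prior mean = 35/6 = 35/6. Difference = 83/19 − 35/6 = -167/114.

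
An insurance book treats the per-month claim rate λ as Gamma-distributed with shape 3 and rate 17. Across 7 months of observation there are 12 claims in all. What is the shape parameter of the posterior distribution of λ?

15

Total count 12 over total exposure 7 months.
The Gamma prior is conjugate for the Poisson rate, so λ | data ~ Gamma(3+12, 17+7) = Gamma(15, 24).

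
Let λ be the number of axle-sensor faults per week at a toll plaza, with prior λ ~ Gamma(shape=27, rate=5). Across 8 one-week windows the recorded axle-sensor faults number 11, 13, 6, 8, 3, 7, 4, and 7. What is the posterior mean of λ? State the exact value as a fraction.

86/13

Total count: 11 + 13 + 6 + 8 + 3 + 7 + 4 + 7 = 59.
Total exposure: 8 weeks.
Gamma(α, β) with Poisson data over total exposure Σt gives posterior Gamma(α+Σx, β+Σt) = Gamma(86, 13).
Posterior mean = α'/β' = 86/13.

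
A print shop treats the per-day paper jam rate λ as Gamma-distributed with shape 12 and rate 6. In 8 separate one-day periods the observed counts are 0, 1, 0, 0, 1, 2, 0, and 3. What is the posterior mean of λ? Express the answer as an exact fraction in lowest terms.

Total count: 0 + 1 + 0 + 0 + 1 + 2 + 0 + 3 = 7.
Total exposure: 8 days.
The Gamma prior is conjugate for the Poisson rate, so λ | data ~ Gamma(12+7, 6+8) = Gamma(19, 14).
Posterior mean = α'/β' = 19/14.

19/14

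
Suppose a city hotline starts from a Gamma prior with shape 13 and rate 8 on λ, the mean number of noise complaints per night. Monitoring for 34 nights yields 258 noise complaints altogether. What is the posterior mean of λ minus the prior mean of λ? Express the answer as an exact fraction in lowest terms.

Total count 258 over total exposure 34 nights.
The Gamma prior is conjugate for the Poisson rate, so λ | data ~ Gamma(13+258, 8+34) = Gamma(271, 42).
Posterior mean = 271/42 = 271/42; prior mean = 13/8 = 13/8. Difference = 271/42 − 13/8 = 811/168.

811/168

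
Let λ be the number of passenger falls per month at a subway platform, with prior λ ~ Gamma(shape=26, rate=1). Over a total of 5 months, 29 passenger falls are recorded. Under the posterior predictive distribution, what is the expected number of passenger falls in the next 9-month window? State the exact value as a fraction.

Total count 29 over total exposure 5 months.
Conjugate update: add total count to the shape and total exposure to the rate, giving Gamma(55, 6).
Predictive mean over a 9-month window = T·E[λ|data] = 9·55/6 = 165/2.

165/2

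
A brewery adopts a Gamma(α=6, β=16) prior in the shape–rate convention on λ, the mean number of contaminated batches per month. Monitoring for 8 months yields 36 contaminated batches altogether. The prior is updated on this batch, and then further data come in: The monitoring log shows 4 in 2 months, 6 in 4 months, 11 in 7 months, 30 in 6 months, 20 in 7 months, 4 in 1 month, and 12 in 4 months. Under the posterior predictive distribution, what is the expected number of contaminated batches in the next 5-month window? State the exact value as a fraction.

Total count 36 over total exposure 8 months.
After the first batch: Gamma(6 + 36, 16 + 8) = Gamma(42, 24).
Total count: 4 + 6 + 11 + 30 + 20 + 4 + 12 = 87.
Total exposure: 2 + 4 + 7 + 6 + 7 + 1 + 4 = 31 months.
After the second batch: Gamma(42 + 87, 24 + 31) = Gamma(129, 55).
Predictive mean over a 5-month window = T·E[λ|data] = 5·129/55 = 129/11.

129/11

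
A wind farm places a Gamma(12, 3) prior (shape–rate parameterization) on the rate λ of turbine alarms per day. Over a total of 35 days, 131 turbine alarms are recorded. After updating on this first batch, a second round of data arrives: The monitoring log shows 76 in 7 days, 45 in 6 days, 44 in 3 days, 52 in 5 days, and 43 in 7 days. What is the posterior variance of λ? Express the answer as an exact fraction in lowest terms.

403/4356

Total count 131 over total exposure 35 days.
After the first batch: Gamma(12 + 131, 3 + 35) = Gamma(143, 38).
Total count: 76 + 45 + 44 + 52 + 43 = 260.
Total exposure: 7 + 6 + 3 + 5 + 7 = 28 days.
After the second batch: Gamma(143 + 260, 38 + 28) = Gamma(403, 66).
Posterior variance = α'/β'² = 403/4356.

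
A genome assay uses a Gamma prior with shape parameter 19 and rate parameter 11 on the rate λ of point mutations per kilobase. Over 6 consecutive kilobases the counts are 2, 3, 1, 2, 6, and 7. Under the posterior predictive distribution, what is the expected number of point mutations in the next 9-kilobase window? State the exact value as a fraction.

360/17

Total count: 2 + 3 + 1 + 2 + 6 + 7 = 21.
Total exposure: 6 kilobases.
Gamma(α, β) with Poisson data over total exposure Σt gives posterior Gamma(α+Σx, β+Σt) = Gamma(40, 17).
Predictive mean over a 9-kilobase window = T·E[λ|data] = 9·40/17 = 360/17.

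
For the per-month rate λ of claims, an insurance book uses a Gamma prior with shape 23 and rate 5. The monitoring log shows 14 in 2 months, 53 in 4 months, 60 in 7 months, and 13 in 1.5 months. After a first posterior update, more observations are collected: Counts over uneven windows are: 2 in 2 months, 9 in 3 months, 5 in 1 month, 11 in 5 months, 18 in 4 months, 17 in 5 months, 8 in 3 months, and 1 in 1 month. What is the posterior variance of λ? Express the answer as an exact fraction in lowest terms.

Total count: 14 + 53 + 60 + 13 = 140.
Total exposure: 2 + 4 + 7 + 1.5 = 14.5 months.
After the first batch: Gamma(23 + 140, 5 + 14.5) = Gamma(163, 39/2).
Total count: 2 + 9 + 5 + 11 + 18 + 17 + 8 + 1 = 71.
Total exposure: 2 + 3 + 1 + 5 + 4 + 5 + 3 + 1 = 24 months.
After the second batch: Gamma(163 + 71, 39/2 + 24) = Gamma(234, 87/2).
Posterior variance = α'/β'² = 234/(7569/4) = 104/841.

104/841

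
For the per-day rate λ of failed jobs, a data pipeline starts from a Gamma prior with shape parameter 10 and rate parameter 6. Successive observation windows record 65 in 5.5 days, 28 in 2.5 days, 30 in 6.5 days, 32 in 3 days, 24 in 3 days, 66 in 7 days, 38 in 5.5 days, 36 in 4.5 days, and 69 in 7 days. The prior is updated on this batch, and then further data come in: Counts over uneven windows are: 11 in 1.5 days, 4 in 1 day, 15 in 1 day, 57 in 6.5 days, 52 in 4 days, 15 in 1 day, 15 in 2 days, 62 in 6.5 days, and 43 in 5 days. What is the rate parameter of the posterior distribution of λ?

79

Total count: 65 + 28 + 30 + 32 + 24 + 66 + 38 + 36 + 69 = 388.
Total exposure: 5.5 + 2.5 + 6.5 + 3 + 3 + 7 + 5.5 + 4.5 + 7 = 44.5 days.
After the first batch: Gamma(10 + 388, 6 + 44.5) = Gamma(398, 101/2).
Total count: 11 + 4 + 15 + 57 + 52 + 15 + 15 + 62 + 43 = 274.
Total exposure: 1.5 + 1 + 1 + 6.5 + 4 + 1 + 2 + 6.5 + 5 = 28.5 days.
After the second batch: Gamma(398 + 274, 101/2 + 28.5) = Gamma(672, 79).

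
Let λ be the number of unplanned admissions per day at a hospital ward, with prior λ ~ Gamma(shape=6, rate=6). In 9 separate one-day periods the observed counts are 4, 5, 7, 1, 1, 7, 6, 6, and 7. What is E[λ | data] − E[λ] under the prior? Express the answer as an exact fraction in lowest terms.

Total count: 4 + 5 + 7 + 1 + 1 + 7 + 6 + 6 + 7 = 44.
Total exposure: 9 days.
By Gamma–Poisson conjugacy, the posterior is Gamma(α + Σx, β + Σt) = Gamma(6 + 44, 6 + 9) = Gamma(50, 15).
Posterior mean = 50/15 = 10/3; prior mean = 6/6 = 1. Difference = 10/3 − 1 = 7/3.

7/3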